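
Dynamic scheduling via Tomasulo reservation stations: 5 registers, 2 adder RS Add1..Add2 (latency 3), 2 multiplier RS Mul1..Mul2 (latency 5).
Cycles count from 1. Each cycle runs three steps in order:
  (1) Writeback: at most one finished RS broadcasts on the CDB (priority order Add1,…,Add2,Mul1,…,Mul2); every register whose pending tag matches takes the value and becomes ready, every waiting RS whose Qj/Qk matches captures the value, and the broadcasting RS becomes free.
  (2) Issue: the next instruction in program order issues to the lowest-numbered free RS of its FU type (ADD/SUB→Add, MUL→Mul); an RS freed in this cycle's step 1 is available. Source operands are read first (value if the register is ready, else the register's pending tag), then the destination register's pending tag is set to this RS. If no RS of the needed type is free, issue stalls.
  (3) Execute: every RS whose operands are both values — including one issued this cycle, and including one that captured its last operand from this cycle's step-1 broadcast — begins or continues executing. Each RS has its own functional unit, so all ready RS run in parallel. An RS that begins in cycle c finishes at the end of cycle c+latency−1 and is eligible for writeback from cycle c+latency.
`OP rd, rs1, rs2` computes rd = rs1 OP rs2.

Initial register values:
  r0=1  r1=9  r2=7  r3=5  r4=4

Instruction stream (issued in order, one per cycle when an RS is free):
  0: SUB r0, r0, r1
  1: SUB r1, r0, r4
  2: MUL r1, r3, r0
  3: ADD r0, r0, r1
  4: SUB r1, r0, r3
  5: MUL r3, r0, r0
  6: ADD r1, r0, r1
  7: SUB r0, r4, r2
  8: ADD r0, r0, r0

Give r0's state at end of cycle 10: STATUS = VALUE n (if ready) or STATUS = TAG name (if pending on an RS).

STATUS = TAG Add1

  c1: issue SUB r0<-Add1  regs: r0:Add1,r1:9,r2:7,r3:5,r4:4
  c2: issue SUB r1<-Add2  regs: r0:Add1,r1:Add2,r2:7,r3:5,r4:4
  c3: issue MUL r1<-Mul1  regs: r0:Add1,r1:Mul1,r2:7,r3:5,r4:4
  c4: CDB Add1=-8; issue ADD r0<-Add1  regs: r0:Add1,r1:Mul1,r2:7,r3:5,r4:4
  c5: stall  regs: r0:Add1,r1:Mul1,r2:7,r3:5,r4:4
  c6: stall  regs: r0:Add1,r1:Mul1,r2:7,r3:5,r4:4
  c7: CDB Add2=-12; issue SUB r1<-Add2  regs: r0:Add1,r1:Add2,r2:7,r3:5,r4:4
  c8: issue MUL r3<-Mul2  regs: r0:Add1,r1:Add2,r2:7,r3:Mul2,r4:4
  c9: CDB Mul1=-40; stall  regs: r0:Add1,r1:Add2,r2:7,r3:Mul2,r4:4
  c10: stall  regs: r0:Add1,r1:Add2,r2:7,r3:Mul2,r4:4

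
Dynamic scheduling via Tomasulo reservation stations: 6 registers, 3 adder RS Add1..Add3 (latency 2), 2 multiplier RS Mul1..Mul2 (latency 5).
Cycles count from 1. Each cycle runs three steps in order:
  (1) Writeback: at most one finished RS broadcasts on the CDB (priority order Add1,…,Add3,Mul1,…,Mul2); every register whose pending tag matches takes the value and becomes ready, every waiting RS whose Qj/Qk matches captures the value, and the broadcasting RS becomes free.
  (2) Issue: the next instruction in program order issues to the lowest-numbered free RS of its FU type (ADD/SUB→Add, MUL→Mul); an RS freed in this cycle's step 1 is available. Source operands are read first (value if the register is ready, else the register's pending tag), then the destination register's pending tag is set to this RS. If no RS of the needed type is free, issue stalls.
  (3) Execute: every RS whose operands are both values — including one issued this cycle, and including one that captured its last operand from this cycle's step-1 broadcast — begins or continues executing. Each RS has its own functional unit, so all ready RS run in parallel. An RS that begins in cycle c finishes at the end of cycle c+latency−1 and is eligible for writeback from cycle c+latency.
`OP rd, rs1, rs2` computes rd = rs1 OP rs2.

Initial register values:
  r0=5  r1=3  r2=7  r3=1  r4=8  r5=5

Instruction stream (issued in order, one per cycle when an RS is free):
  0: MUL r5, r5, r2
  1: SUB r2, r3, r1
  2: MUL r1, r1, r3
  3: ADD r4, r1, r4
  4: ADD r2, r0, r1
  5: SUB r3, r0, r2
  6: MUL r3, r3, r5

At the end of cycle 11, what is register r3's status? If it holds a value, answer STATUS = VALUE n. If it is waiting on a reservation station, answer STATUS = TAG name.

  c1: issue MUL r5<-Mul1  regs: r0:5,r1:3,r2:7,r3:1,r4:8,r5:Mul1
  c2: issue SUB r2<-Add1  regs: r0:5,r1:3,r2:Add1,r3:1,r4:8,r5:Mul1
  c3: issue MUL r1<-Mul2  regs: r0:5,r1:Mul2,r2:Add1,r3:1,r4:8,r5:Mul1
  c4: CDB Add1=-2; issue ADD r4<-Add1  regs: r0:5,r1:Mul2,r2:-2,r3:1,r4:Add1,r5:Mul1
  c5: issue ADD r2<-Add2  regs: r0:5,r1:Mul2,r2:Add2,r3:1,r4:Add1,r5:Mul1
  c6: CDB Mul1=35; issue SUB r3<-Add3  regs: r0:5,r1:Mul2,r2:Add2,r3:Add3,r4:Add1,r5:35
  c7: issue MUL r3<-Mul1  regs: r0:5,r1:Mul2,r2:Add2,r3:Mul1,r4:Add1,r5:35
  c8: CDB Mul2=3  regs: r0:5,r1:3,r2:Add2,r3:Mul1,r4:Add1,r5:35
  c9: -  regs: r0:5,r1:3,r2:Add2,r3:Mul1,r4:Add1,r5:35
  c10: CDB Add1=11  regs: r0:5,r1:3,r2:Add2,r3:Mul1,r4:11,r5:35
  c11: CDB Add2=8  regs: r0:5,r1:3,r2:8,r3:Mul1,r4:11,r5:35

STATUS = TAG Mul1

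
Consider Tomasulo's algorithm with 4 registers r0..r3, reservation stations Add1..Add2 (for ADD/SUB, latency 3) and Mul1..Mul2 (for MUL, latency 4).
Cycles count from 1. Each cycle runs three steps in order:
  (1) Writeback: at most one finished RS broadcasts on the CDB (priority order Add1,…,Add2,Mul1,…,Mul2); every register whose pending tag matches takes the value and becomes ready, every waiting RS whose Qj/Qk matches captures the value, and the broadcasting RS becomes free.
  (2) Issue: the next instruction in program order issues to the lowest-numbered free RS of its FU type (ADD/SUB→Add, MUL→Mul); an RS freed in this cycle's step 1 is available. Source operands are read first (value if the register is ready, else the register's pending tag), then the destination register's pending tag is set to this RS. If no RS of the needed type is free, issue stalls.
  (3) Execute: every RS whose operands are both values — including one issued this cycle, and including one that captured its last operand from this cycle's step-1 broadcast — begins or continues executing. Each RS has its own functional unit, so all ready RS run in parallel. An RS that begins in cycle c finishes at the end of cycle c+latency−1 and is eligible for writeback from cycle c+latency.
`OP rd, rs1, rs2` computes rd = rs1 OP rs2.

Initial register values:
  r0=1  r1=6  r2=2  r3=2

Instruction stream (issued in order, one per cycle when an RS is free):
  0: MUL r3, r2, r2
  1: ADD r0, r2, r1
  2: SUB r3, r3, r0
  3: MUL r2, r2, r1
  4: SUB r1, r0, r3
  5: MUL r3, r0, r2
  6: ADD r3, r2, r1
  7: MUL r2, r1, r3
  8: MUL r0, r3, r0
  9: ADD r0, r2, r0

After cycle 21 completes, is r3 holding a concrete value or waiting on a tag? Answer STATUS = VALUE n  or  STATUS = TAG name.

STATUS = VALUE 24

  c1: issue MUL r3<-Mul1  regs: r0:1,r1:6,r2:2,r3:Mul1
  c2: issue ADD r0<-Add1  regs: r0:Add1,r1:6,r2:2,r3:Mul1
  c3: issue SUB r3<-Add2  regs: r0:Add1,r1:6,r2:2,r3:Add2
  c4: issue MUL r2<-Mul2  regs: r0:Add1,r1:6,r2:Mul2,r3:Add2
  c5: CDB Add1=8; issue SUB r1<-Add1  regs: r0:8,r1:Add1,r2:Mul2,r3:Add2
  c6: CDB Mul1=4; issue MUL r3<-Mul1  regs: r0:8,r1:Add1,r2:Mul2,r3:Mul1
  c7: stall  regs: r0:8,r1:Add1,r2:Mul2,r3:Mul1
  c8: CDB Mul2=12; stall  regs: r0:8,r1:Add1,r2:12,r3:Mul1
  c9: CDB Add2=-4; issue ADD r3<-Add2  regs: r0:8,r1:Add1,r2:12,r3:Add2
  c10: issue MUL r2<-Mul2  regs: r0:8,r1:Add1,r2:Mul2,r3:Add2
  c11: stall  regs: r0:8,r1:Add1,r2:Mul2,r3:Add2
  c12: CDB Add1=12; stall  regs: r0:8,r1:12,r2:Mul2,r3:Add2
  c13: CDB Mul1=96; issue MUL r0<-Mul1  regs: r0:Mul1,r1:12,r2:Mul2,r3:Add2
  c14: issue ADD r0<-Add1  regs: r0:Add1,r1:12,r2:Mul2,r3:Add2
  c15: CDB Add2=24  regs: r0:Add1,r1:12,r2:Mul2,r3:24
  c16: -  regs: r0:Add1,r1:12,r2:Mul2,r3:24
  c17: -  regs: r0:Add1,r1:12,r2:Mul2,r3:24
  c18: -  regs: r0:Add1,r1:12,r2:Mul2,r3:24
  c19: CDB Mul1=192  regs: r0:Add1,r1:12,r2:Mul2,r3:24
  c20: CDB Mul2=288  regs: r0:Add1,r1:12,r2:288,r3:24
  c21: -  regs: r0:Add1,r1:12,r2:288,r3:24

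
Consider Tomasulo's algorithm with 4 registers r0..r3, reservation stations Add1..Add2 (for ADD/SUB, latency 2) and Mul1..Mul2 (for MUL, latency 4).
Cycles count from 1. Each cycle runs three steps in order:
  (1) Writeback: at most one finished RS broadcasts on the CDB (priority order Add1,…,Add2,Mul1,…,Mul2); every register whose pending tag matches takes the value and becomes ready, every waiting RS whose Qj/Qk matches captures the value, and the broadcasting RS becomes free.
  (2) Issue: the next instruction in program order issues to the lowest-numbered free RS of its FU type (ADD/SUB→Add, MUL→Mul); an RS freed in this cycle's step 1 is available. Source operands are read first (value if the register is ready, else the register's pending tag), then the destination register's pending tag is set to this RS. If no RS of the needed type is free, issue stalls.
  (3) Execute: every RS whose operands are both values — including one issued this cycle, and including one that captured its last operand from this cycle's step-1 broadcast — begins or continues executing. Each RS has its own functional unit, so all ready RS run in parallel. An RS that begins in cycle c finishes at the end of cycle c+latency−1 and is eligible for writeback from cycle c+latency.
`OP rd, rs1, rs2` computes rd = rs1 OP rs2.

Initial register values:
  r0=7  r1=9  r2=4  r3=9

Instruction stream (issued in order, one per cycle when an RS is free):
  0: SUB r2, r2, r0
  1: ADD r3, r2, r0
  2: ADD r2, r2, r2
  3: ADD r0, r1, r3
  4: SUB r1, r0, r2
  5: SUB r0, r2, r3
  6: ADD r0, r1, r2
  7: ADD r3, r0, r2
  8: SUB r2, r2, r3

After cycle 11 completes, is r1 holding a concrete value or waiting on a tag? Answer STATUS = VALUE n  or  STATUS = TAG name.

  c1: issue SUB r2<-Add1  regs: r0:7,r1:9,r2:Add1,r3:9
  c2: issue ADD r3<-Add2  regs: r0:7,r1:9,r2:Add1,r3:Add2
  c3: CDB Add1=-3; issue ADD r2<-Add1  regs: r0:7,r1:9,r2:Add1,r3:Add2
  c4: stall  regs: r0:7,r1:9,r2:Add1,r3:Add2
  c5: CDB Add1=-6; issue ADD r0<-Add1  regs: r0:Add1,r1:9,r2:-6,r3:Add2
  c6: CDB Add2=4; issue SUB r1<-Add2  regs: r0:Add1,r1:Add2,r2:-6,r3:4
  c7: stall  regs: r0:Add1,r1:Add2,r2:-6,r3:4
  c8: CDB Add1=13; issue SUB r0<-Add1  regs: r0:Add1,r1:Add2,r2:-6,r3:4
  c9: stall  regs: r0:Add1,r1:Add2,r2:-6,r3:4
  c10: CDB Add1=-10; issue ADD r0<-Add1  regs: r0:Add1,r1:Add2,r2:-6,r3:4
  c11: CDB Add2=19; issue ADD r3<-Add2  regs: r0:Add1,r1:19,r2:-6,r3:Add2

STATUS = VALUE 19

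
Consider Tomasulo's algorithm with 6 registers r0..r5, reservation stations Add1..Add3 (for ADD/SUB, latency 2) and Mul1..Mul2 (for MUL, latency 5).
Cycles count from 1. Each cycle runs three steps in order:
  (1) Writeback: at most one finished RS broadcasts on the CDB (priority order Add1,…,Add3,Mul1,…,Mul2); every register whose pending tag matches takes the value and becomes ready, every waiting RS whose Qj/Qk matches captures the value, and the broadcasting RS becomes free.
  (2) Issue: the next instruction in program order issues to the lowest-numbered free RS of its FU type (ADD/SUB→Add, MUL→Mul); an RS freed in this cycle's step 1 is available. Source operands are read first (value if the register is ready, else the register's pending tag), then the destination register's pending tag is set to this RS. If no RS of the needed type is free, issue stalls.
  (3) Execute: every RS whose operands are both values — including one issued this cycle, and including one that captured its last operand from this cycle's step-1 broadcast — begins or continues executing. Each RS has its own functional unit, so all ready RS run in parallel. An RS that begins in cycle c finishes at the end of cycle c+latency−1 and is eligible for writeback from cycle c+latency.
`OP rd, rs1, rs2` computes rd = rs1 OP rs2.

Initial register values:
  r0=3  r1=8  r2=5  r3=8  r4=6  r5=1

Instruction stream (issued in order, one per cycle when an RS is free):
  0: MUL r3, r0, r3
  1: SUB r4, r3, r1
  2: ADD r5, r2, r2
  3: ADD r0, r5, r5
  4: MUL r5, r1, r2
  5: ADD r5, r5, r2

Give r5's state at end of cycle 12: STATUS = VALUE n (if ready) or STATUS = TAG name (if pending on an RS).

cycle 1: issue MUL r3<-Mul1 // r0:3,r1:8,r2:5,r3:Mul1,r4:6,r5:1
cycle 2: issue SUB r4<-Add1 // r0:3,r1:8,r2:5,r3:Mul1,r4:Add1,r5:1
cycle 3: issue ADD r5<-Add2 // r0:3,r1:8,r2:5,r3:Mul1,r4:Add1,r5:Add2
cycle 4: issue ADD r0<-Add3 // r0:Add3,r1:8,r2:5,r3:Mul1,r4:Add1,r5:Add2
cycle 5: CDB Add2=10; issue MUL r5<-Mul2 // r0:Add3,r1:8,r2:5,r3:Mul1,r4:Add1,r5:Mul2
cycle 6: CDB Mul1=24; issue ADD r5<-Add2 // r0:Add3,r1:8,r2:5,r3:24,r4:Add1,r5:Add2
cycle 7: CDB Add3=20 // r0:20,r1:8,r2:5,r3:24,r4:Add1,r5:Add2
cycle 8: CDB Add1=16 // r0:20,r1:8,r2:5,r3:24,r4:16,r5:Add2
cycle 9: - // r0:20,r1:8,r2:5,r3:24,r4:16,r5:Add2
cycle 10: CDB Mul2=40 // r0:20,r1:8,r2:5,r3:24,r4:16,r5:Add2
cycle 11: - // r0:20,r1:8,r2:5,r3:24,r4:16,r5:Add2
cycle 12: CDB Add2=45 // r0:20,r1:8,r2:5,r3:24,r4:16,r5:45

STATUS = VALUE 45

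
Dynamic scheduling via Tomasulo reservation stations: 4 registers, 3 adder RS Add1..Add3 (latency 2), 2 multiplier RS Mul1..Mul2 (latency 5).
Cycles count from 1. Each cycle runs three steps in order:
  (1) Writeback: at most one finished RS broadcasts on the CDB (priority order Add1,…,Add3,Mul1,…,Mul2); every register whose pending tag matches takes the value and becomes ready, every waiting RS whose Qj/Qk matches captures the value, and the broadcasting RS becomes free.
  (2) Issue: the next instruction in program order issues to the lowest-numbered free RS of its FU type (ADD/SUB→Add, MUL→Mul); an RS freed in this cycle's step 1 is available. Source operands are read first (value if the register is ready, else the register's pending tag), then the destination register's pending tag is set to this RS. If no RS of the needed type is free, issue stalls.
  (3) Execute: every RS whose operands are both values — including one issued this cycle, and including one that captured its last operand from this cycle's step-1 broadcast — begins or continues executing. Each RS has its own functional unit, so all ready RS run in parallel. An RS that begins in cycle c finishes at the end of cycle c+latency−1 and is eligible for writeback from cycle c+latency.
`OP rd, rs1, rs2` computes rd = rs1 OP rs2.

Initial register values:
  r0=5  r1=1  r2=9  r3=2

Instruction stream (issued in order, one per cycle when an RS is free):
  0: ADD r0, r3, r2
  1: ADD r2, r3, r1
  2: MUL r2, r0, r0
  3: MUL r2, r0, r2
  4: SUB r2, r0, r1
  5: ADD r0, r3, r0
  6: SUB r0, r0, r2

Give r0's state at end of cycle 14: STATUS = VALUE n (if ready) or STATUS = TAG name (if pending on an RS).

STATUS = VALUE 3

  c1: issue ADD r0<-Add1  regs: r0:Add1,r1:1,r2:9,r3:2
  c2: issue ADD r2<-Add2  regs: r0:Add1,r1:1,r2:Add2,r3:2
  c3: CDB Add1=11; issue MUL r2<-Mul1  regs: r0:11,r1:1,r2:Mul1,r3:2
  c4: CDB Add2=3; issue MUL r2<-Mul2  regs: r0:11,r1:1,r2:Mul2,r3:2
  c5: issue SUB r2<-Add1  regs: r0:11,r1:1,r2:Add1,r3:2
  c6: issue ADD r0<-Add2  regs: r0:Add2,r1:1,r2:Add1,r3:2
  c7: CDB Add1=10; issue SUB r0<-Add1  regs: r0:Add1,r1:1,r2:10,r3:2
  c8: CDB Add2=13  regs: r0:Add1,r1:1,r2:10,r3:2
  c9: CDB Mul1=121  regs: r0:Add1,r1:1,r2:10,r3:2
  c10: CDB Add1=3  regs: r0:3,r1:1,r2:10,r3:2
  c11: -  regs: r0:3,r1:1,r2:10,r3:2
  c12: -  regs: r0:3,r1:1,r2:10,r3:2
  c13: -  regs: r0:3,r1:1,r2:10,r3:2
  c14: CDB Mul2=1331  regs: r0:3,r1:1,r2:10,r3:2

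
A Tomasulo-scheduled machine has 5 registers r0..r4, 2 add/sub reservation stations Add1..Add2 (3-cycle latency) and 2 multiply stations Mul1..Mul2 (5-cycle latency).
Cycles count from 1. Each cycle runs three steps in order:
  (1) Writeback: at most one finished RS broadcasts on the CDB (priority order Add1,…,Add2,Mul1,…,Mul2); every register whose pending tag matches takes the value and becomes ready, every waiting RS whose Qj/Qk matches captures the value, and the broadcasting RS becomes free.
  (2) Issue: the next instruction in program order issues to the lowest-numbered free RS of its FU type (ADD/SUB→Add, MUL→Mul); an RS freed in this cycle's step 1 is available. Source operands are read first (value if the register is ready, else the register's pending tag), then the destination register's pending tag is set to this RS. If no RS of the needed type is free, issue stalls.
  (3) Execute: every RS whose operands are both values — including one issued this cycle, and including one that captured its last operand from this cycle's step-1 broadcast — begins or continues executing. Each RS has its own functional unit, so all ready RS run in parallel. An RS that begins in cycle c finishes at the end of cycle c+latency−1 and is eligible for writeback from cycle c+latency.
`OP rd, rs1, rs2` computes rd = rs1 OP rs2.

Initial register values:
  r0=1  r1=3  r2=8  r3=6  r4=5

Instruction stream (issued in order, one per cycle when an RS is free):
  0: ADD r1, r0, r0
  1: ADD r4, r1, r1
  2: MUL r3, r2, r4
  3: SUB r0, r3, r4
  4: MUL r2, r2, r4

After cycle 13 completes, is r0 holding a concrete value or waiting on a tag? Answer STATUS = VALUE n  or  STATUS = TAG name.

c1: issue ADD r1<-Add1 | r0:1,r1:Add1,r2:8,r3:6,r4:5
c2: issue ADD r4<-Add2 | r0:1,r1:Add1,r2:8,r3:6,r4:Add2
c3: issue MUL r3<-Mul1 | r0:1,r1:Add1,r2:8,r3:Mul1,r4:Add2
c4: CDB Add1=2; issue SUB r0<-Add1 | r0:Add1,r1:2,r2:8,r3:Mul1,r4:Add2
c5: issue MUL r2<-Mul2 | r0:Add1,r1:2,r2:Mul2,r3:Mul1,r4:Add2
c6: - | r0:Add1,r1:2,r2:Mul2,r3:Mul1,r4:Add2
c7: CDB Add2=4 | r0:Add1,r1:2,r2:Mul2,r3:Mul1,r4:4
c8: - | r0:Add1,r1:2,r2:Mul2,r3:Mul1,r4:4
c9: - | r0:Add1,r1:2,r2:Mul2,r3:Mul1,r4:4
c10: - | r0:Add1,r1:2,r2:Mul2,r3:Mul1,r4:4
c11: - | r0:Add1,r1:2,r2:Mul2,r3:Mul1,r4:4
c12: CDB Mul1=32 | r0:Add1,r1:2,r2:Mul2,r3:32,r4:4
c13: CDB Mul2=32 | r0:Add1,r1:2,r2:32,r3:32,r4:4

STATUS = TAG Add1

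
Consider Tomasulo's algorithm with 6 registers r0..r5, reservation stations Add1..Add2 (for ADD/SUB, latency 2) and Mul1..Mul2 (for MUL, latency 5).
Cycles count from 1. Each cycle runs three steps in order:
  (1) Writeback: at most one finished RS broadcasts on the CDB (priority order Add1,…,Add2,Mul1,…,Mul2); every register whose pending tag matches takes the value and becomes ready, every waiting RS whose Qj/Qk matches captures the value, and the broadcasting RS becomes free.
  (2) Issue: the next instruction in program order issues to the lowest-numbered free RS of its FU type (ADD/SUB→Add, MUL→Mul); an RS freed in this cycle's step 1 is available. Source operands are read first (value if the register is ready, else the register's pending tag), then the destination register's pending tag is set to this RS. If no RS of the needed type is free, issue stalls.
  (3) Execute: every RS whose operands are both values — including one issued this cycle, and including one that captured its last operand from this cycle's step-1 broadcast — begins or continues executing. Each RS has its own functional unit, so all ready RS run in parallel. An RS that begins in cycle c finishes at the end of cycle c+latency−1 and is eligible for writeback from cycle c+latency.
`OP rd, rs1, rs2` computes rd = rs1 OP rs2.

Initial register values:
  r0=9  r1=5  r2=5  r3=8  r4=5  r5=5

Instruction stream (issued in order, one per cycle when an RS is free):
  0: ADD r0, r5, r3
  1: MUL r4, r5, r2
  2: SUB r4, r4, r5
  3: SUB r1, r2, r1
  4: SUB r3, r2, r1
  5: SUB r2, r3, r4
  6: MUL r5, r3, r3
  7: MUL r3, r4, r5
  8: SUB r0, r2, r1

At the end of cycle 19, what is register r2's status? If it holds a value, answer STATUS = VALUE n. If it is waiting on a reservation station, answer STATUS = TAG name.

STATUS = VALUE -15

cycle 1: issue ADD r0<-Add1 // r0:Add1,r1:5,r2:5,r3:8,r4:5,r5:5
cycle 2: issue MUL r4<-Mul1 // r0:Add1,r1:5,r2:5,r3:8,r4:Mul1,r5:5
cycle 3: CDB Add1=13; issue SUB r4<-Add1 // r0:13,r1:5,r2:5,r3:8,r4:Add1,r5:5
cycle 4: issue SUB r1<-Add2 // r0:13,r1:Add2,r2:5,r3:8,r4:Add1,r5:5
cycle 5: stall // r0:13,r1:Add2,r2:5,r3:8,r4:Add1,r5:5
cycle 6: CDB Add2=0; issue SUB r3<-Add2 // r0:13,r1:0,r2:5,r3:Add2,r4:Add1,r5:5
cycle 7: CDB Mul1=25; stall // r0:13,r1:0,r2:5,r3:Add2,r4:Add1,r5:5
cycle 8: CDB Add2=5; issue SUB r2<-Add2 // r0:13,r1:0,r2:Add2,r3:5,r4:Add1,r5:5
cycle 9: CDB Add1=20; issue MUL r5<-Mul1 // r0:13,r1:0,r2:Add2,r3:5,r4:20,r5:Mul1
cycle 10: issue MUL r3<-Mul2 // r0:13,r1:0,r2:Add2,r3:Mul2,r4:20,r5:Mul1
cycle 11: CDB Add2=-15; issue SUB r0<-Add1 // r0:Add1,r1:0,r2:-15,r3:Mul2,r4:20,r5:Mul1
cycle 12: - // r0:Add1,r1:0,r2:-15,r3:Mul2,r4:20,r5:Mul1
cycle 13: CDB Add1=-15 // r0:-15,r1:0,r2:-15,r3:Mul2,r4:20,r5:Mul1
cycle 14: CDB Mul1=25 // r0:-15,r1:0,r2:-15,r3:Mul2,r4:20,r5:25
cycle 15: - // r0:-15,r1:0,r2:-15,r3:Mul2,r4:20,r5:25
cycle 16: - // r0:-15,r1:0,r2:-15,r3:Mul2,r4:20,r5:25
cycle 17: - // r0:-15,r1:0,r2:-15,r3:Mul2,r4:20,r5:25
cycle 18: - // r0:-15,r1:0,r2:-15,r3:Mul2,r4:20,r5:25
cycle 19: CDB Mul2=500 // r0:-15,r1:0,r2:-15,r3:500,r4:20,r5:25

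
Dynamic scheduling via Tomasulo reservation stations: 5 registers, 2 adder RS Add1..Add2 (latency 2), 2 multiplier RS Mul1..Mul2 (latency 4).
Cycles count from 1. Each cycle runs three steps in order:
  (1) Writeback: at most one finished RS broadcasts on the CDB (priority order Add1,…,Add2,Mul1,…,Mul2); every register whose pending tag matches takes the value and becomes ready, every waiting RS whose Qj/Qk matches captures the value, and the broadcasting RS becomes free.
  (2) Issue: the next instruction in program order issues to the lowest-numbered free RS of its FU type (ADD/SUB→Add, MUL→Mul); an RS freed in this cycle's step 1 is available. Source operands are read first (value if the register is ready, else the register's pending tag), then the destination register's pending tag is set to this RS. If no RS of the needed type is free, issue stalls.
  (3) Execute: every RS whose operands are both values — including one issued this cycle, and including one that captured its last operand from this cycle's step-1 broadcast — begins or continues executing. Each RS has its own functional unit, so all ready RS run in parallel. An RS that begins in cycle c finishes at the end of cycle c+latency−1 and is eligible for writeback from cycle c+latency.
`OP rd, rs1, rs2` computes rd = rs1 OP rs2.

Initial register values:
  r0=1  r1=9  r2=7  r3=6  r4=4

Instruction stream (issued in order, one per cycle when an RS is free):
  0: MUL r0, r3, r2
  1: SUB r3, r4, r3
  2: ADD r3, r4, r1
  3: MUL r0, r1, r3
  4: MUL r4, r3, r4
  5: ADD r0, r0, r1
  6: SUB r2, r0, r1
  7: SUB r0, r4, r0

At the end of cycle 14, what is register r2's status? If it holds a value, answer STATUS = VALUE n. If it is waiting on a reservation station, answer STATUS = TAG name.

cycle 1: issue MUL r0<-Mul1 // r0:Mul1,r1:9,r2:7,r3:6,r4:4
cycle 2: issue SUB r3<-Add1 // r0:Mul1,r1:9,r2:7,r3:Add1,r4:4
cycle 3: issue ADD r3<-Add2 // r0:Mul1,r1:9,r2:7,r3:Add2,r4:4
cycle 4: CDB Add1=-2; issue MUL r0<-Mul2 // r0:Mul2,r1:9,r2:7,r3:Add2,r4:4
cycle 5: CDB Add2=13; stall // r0:Mul2,r1:9,r2:7,r3:13,r4:4
cycle 6: CDB Mul1=42; issue MUL r4<-Mul1 // r0:Mul2,r1:9,r2:7,r3:13,r4:Mul1
cycle 7: issue ADD r0<-Add1 // r0:Add1,r1:9,r2:7,r3:13,r4:Mul1
cycle 8: issue SUB r2<-Add2 // r0:Add1,r1:9,r2:Add2,r3:13,r4:Mul1
cycle 9: CDB Mul2=117; stall // r0:Add1,r1:9,r2:Add2,r3:13,r4:Mul1
cycle 10: CDB Mul1=52; stall // r0:Add1,r1:9,r2:Add2,r3:13,r4:52
cycle 11: CDB Add1=126; issue SUB r0<-Add1 // r0:Add1,r1:9,r2:Add2,r3:13,r4:52
cycle 12: - // r0:Add1,r1:9,r2:Add2,r3:13,r4:52
cycle 13: CDB Add1=-74 // r0:-74,r1:9,r2:Add2,r3:13,r4:52
cycle 14: CDB Add2=117 // r0:-74,r1:9,r2:117,r3:13,r4:52

STATUS = VALUE 117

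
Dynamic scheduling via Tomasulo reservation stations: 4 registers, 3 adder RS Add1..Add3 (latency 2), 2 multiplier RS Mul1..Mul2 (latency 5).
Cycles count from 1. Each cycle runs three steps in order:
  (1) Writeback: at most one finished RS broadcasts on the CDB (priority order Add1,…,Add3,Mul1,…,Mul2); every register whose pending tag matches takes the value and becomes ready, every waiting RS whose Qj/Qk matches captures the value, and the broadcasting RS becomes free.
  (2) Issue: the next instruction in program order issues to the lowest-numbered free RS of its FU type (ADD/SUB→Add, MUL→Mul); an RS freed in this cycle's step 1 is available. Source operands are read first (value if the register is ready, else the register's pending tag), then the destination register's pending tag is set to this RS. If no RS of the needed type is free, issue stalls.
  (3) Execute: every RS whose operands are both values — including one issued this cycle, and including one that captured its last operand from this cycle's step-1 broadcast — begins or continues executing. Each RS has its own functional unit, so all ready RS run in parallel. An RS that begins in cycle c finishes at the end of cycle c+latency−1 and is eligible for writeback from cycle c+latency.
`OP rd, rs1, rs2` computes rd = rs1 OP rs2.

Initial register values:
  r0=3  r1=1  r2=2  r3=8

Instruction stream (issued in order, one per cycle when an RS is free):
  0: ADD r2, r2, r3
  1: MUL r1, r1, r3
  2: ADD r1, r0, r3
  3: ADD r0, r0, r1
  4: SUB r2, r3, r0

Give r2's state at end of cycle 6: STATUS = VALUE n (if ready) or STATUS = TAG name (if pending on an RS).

STATUS = TAG Add1

  c1: issue ADD r2<-Add1  regs: r0:3,r1:1,r2:Add1,r3:8
  c2: issue MUL r1<-Mul1  regs: r0:3,r1:Mul1,r2:Add1,r3:8
  c3: CDB Add1=10; issue ADD r1<-Add1  regs: r0:3,r1:Add1,r2:10,r3:8
  c4: issue ADD r0<-Add2  regs: r0:Add2,r1:Add1,r2:10,r3:8
  c5: CDB Add1=11; issue SUB r2<-Add1  regs: r0:Add2,r1:11,r2:Add1,r3:8
  c6: -  regs: r0:Add2,r1:11,r2:Add1,r3:8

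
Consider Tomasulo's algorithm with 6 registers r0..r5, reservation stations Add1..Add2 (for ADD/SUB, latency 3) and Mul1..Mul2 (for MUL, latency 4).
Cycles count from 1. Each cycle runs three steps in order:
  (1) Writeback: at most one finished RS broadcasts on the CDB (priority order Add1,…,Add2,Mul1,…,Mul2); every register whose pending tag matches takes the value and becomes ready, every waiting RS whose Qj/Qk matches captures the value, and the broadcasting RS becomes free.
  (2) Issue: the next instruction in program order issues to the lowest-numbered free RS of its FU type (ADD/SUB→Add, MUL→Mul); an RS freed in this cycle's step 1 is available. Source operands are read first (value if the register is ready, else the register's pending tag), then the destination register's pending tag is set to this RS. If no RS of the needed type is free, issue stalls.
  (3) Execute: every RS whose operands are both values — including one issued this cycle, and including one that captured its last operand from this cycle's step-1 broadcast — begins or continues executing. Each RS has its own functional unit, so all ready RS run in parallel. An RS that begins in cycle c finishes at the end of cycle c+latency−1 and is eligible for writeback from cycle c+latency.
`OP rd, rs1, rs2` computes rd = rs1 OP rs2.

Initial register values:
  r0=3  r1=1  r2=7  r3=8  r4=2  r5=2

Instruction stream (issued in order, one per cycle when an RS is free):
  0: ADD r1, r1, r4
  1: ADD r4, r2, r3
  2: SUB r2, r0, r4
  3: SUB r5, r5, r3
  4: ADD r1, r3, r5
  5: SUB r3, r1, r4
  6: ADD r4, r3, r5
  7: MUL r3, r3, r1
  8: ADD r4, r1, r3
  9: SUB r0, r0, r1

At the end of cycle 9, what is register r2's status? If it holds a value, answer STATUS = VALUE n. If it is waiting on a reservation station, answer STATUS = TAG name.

cycle 1: issue ADD r1<-Add1 // r0:3,r1:Add1,r2:7,r3:8,r4:2,r5:2
cycle 2: issue ADD r4<-Add2 // r0:3,r1:Add1,r2:7,r3:8,r4:Add2,r5:2
cycle 3: stall // r0:3,r1:Add1,r2:7,r3:8,r4:Add2,r5:2
cycle 4: CDB Add1=3; issue SUB r2<-Add1 // r0:3,r1:3,r2:Add1,r3:8,r4:Add2,r5:2
cycle 5: CDB Add2=15; issue SUB r5<-Add2 // r0:3,r1:3,r2:Add1,r3:8,r4:15,r5:Add2
cycle 6: stall // r0:3,r1:3,r2:Add1,r3:8,r4:15,r5:Add2
cycle 7: stall // r0:3,r1:3,r2:Add1,r3:8,r4:15,r5:Add2
cycle 8: CDB Add1=-12; issue ADD r1<-Add1 // r0:3,r1:Add1,r2:-12,r3:8,r4:15,r5:Add2
cycle 9: CDB Add2=-6; issue SUB r3<-Add2 // r0:3,r1:Add1,r2:-12,r3:Add2,r4:15,r5:-6

STATUS = VALUE -12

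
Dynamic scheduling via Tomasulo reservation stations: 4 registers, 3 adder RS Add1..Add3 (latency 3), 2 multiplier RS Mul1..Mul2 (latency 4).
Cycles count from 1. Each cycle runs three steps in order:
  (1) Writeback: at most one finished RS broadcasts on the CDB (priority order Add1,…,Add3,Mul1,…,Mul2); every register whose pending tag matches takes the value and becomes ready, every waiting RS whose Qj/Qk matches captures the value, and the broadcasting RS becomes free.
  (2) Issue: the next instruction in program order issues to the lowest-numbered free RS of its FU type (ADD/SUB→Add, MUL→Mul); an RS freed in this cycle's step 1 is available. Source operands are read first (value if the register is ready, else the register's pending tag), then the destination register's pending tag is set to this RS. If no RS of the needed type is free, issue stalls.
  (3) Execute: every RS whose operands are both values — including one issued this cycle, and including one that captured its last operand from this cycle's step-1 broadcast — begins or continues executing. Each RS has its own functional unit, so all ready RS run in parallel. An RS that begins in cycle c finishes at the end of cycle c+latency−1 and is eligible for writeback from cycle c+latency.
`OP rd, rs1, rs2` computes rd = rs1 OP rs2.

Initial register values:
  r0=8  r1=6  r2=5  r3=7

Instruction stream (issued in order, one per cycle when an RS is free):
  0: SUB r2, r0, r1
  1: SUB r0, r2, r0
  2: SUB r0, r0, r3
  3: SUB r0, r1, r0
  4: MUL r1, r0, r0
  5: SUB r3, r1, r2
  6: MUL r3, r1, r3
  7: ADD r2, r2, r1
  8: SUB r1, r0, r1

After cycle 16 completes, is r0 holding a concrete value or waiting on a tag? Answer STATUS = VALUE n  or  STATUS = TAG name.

  c1: issue SUB r2<-Add1  regs: r0:8,r1:6,r2:Add1,r3:7
  c2: issue SUB r0<-Add2  regs: r0:Add2,r1:6,r2:Add1,r3:7
  c3: issue SUB r0<-Add3  regs: r0:Add3,r1:6,r2:Add1,r3:7
  c4: CDB Add1=2; issue SUB r0<-Add1  regs: r0:Add1,r1:6,r2:2,r3:7
  c5: issue MUL r1<-Mul1  regs: r0:Add1,r1:Mul1,r2:2,r3:7
  c6: stall  regs: r0:Add1,r1:Mul1,r2:2,r3:7
  c7: CDB Add2=-6; issue SUB r3<-Add2  regs: r0:Add1,r1:Mul1,r2:2,r3:Add2
  c8: issue MUL r3<-Mul2  regs: r0:Add1,r1:Mul1,r2:2,r3:Mul2
  c9: stall  regs: r0:Add1,r1:Mul1,r2:2,r3:Mul2
  c10: CDB Add3=-13; issue ADD r2<-Add3  regs: r0:Add1,r1:Mul1,r2:Add3,r3:Mul2
  c11: stall  regs: r0:Add1,r1:Mul1,r2:Add3,r3:Mul2
  c12: stall  regs: r0:Add1,r1:Mul1,r2:Add3,r3:Mul2
  c13: CDB Add1=19; issue SUB r1<-Add1  regs: r0:19,r1:Add1,r2:Add3,r3:Mul2
  c14: -  regs: r0:19,r1:Add1,r2:Add3,r3:Mul2
  c15: -  regs: r0:19,r1:Add1,r2:Add3,r3:Mul2
  c16: -  regs: r0:19,r1:Add1,r2:Add3,r3:Mul2

STATUS = VALUE 19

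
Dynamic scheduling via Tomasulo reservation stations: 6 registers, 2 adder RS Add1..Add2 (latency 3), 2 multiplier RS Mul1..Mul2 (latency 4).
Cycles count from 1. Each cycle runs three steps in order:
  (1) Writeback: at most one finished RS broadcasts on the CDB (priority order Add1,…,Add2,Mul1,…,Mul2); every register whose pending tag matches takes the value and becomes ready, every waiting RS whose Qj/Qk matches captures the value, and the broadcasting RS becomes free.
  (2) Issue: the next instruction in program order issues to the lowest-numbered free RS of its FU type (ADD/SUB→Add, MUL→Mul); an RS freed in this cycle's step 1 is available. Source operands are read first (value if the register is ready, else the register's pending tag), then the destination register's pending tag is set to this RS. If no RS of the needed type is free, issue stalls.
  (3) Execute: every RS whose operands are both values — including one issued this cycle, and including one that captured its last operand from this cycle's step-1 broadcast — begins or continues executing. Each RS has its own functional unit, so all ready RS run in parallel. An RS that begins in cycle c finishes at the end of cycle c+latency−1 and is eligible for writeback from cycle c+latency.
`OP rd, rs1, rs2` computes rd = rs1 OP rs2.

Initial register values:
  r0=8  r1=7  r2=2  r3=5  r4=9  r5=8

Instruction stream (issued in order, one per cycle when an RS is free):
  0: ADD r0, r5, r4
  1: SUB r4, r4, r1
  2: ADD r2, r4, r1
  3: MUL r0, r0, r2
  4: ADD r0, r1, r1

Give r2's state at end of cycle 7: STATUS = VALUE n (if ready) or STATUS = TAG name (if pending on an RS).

  c1: issue ADD r0<-Add1  regs: r0:Add1,r1:7,r2:2,r3:5,r4:9,r5:8
  c2: issue SUB r4<-Add2  regs: r0:Add1,r1:7,r2:2,r3:5,r4:Add2,r5:8
  c3: stall  regs: r0:Add1,r1:7,r2:2,r3:5,r4:Add2,r5:8
  c4: CDB Add1=17; issue ADD r2<-Add1  regs: r0:17,r1:7,r2:Add1,r3:5,r4:Add2,r5:8
  c5: CDB Add2=2; issue MUL r0<-Mul1  regs: r0:Mul1,r1:7,r2:Add1,r3:5,r4:2,r5:8
  c6: issue ADD r0<-Add2  regs: r0:Add2,r1:7,r2:Add1,r3:5,r4:2,r5:8
  c7: -  regs: r0:Add2,r1:7,r2:Add1,r3:5,r4:2,r5:8

STATUS = TAG Add1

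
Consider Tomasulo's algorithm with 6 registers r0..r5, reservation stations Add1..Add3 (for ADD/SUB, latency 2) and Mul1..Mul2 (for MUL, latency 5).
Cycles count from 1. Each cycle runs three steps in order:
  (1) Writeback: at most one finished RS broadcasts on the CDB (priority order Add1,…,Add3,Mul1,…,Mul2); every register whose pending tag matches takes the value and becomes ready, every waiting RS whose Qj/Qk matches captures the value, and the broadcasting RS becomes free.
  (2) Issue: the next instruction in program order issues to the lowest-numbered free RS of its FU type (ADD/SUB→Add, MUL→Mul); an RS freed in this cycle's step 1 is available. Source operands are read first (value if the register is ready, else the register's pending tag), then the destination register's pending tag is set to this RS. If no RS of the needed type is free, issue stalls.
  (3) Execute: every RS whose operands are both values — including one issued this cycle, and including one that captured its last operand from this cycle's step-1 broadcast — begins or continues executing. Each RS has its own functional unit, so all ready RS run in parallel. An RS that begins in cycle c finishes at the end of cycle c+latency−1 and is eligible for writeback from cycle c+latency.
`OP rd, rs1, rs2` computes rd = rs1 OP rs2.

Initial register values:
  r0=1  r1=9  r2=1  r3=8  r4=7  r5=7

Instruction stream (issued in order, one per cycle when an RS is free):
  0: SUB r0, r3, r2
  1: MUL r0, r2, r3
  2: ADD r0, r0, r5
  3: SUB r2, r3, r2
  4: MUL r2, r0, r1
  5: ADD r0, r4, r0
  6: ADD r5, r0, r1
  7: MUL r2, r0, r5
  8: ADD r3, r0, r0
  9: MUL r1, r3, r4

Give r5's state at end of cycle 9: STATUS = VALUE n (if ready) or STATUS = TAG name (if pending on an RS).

STATUS = TAG Add3

c1: issue SUB r0<-Add1 | r0:Add1,r1:9,r2:1,r3:8,r4:7,r5:7
c2: issue MUL r0<-Mul1 | r0:Mul1,r1:9,r2:1,r3:8,r4:7,r5:7
c3: CDB Add1=7; issue ADD r0<-Add1 | r0:Add1,r1:9,r2:1,r3:8,r4:7,r5:7
c4: issue SUB r2<-Add2 | r0:Add1,r1:9,r2:Add2,r3:8,r4:7,r5:7
c5: issue MUL r2<-Mul2 | r0:Add1,r1:9,r2:Mul2,r3:8,r4:7,r5:7
c6: CDB Add2=7; issue ADD r0<-Add2 | r0:Add2,r1:9,r2:Mul2,r3:8,r4:7,r5:7
c7: CDB Mul1=8; issue ADD r5<-Add3 | r0:Add2,r1:9,r2:Mul2,r3:8,r4:7,r5:Add3
c8: issue MUL r2<-Mul1 | r0:Add2,r1:9,r2:Mul1,r3:8,r4:7,r5:Add3
c9: CDB Add1=15; issue ADD r3<-Add1 | r0:Add2,r1:9,r2:Mul1,r3:Add1,r4:7,r5:Add3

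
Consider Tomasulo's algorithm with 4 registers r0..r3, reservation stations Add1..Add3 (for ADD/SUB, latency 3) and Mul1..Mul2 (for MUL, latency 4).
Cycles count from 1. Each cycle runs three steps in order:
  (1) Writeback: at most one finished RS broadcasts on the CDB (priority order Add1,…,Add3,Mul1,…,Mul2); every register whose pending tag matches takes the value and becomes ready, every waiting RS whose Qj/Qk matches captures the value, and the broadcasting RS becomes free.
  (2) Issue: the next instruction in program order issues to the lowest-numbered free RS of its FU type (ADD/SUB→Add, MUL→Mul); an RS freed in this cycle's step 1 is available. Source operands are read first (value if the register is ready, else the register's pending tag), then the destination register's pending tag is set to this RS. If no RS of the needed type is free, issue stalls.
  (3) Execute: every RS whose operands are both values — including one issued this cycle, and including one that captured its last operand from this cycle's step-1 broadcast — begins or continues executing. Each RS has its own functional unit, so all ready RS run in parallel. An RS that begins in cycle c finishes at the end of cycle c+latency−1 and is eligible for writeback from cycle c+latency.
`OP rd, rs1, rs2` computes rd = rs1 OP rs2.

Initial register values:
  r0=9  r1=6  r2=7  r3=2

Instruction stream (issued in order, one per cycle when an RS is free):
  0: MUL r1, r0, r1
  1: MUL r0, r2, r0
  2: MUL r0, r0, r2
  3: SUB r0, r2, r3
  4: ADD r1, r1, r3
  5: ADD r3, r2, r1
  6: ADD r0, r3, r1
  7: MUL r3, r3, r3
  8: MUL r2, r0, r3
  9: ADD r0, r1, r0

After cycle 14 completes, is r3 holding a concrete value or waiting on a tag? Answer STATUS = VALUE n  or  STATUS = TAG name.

  c1: issue MUL r1<-Mul1  regs: r0:9,r1:Mul1,r2:7,r3:2
  c2: issue MUL r0<-Mul2  regs: r0:Mul2,r1:Mul1,r2:7,r3:2
  c3: stall  regs: r0:Mul2,r1:Mul1,r2:7,r3:2
  c4: stall  regs: r0:Mul2,r1:Mul1,r2:7,r3:2
  c5: CDB Mul1=54; issue MUL r0<-Mul1  regs: r0:Mul1,r1:54,r2:7,r3:2
  c6: CDB Mul2=63; issue SUB r0<-Add1  regs: r0:Add1,r1:54,r2:7,r3:2
  c7: issue ADD r1<-Add2  regs: r0:Add1,r1:Add2,r2:7,r3:2
  c8: issue ADD r3<-Add3  regs: r0:Add1,r1:Add2,r2:7,r3:Add3
  c9: CDB Add1=5; issue ADD r0<-Add1  regs: r0:Add1,r1:Add2,r2:7,r3:Add3
  c10: CDB Add2=56; issue MUL r3<-Mul2  regs: r0:Add1,r1:56,r2:7,r3:Mul2
  c11: CDB Mul1=441; issue MUL r2<-Mul1  regs: r0:Add1,r1:56,r2:Mul1,r3:Mul2
  c12: issue ADD r0<-Add2  regs: r0:Add2,r1:56,r2:Mul1,r3:Mul2
  c13: CDB Add3=63  regs: r0:Add2,r1:56,r2:Mul1,r3:Mul2
  c14: -  regs: r0:Add2,r1:56,r2:Mul1,r3:Mul2

STATUS = TAG Mul2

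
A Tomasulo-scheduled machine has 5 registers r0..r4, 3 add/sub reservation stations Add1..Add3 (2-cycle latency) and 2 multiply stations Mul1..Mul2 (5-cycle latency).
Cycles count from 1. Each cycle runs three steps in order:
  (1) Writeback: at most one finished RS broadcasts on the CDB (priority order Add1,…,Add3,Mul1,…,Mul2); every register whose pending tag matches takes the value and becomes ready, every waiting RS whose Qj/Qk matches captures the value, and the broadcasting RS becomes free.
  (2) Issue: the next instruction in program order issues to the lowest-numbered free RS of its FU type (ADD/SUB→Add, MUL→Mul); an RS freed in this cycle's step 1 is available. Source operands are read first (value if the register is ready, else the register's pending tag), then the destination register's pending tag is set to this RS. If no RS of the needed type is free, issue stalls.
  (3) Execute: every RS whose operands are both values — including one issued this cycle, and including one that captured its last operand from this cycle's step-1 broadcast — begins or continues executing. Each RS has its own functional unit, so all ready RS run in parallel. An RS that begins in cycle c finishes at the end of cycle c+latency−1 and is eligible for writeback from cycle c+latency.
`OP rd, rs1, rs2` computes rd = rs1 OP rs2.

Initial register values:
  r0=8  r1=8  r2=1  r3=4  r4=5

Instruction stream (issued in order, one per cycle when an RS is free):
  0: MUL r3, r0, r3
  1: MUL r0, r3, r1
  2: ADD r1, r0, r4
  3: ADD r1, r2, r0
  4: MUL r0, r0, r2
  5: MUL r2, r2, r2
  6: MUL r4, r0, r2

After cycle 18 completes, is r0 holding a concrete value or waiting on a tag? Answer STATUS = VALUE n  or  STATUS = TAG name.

STATUS = VALUE 256

c1: issue MUL r3<-Mul1 | r0:8,r1:8,r2:1,r3:Mul1,r4:5
c2: issue MUL r0<-Mul2 | r0:Mul2,r1:8,r2:1,r3:Mul1,r4:5
c3: issue ADD r1<-Add1 | r0:Mul2,r1:Add1,r2:1,r3:Mul1,r4:5
c4: issue ADD r1<-Add2 | r0:Mul2,r1:Add2,r2:1,r3:Mul1,r4:5
c5: stall | r0:Mul2,r1:Add2,r2:1,r3:Mul1,r4:5
c6: CDB Mul1=32; issue MUL r0<-Mul1 | r0:Mul1,r1:Add2,r2:1,r3:32,r4:5
c7: stall | r0:Mul1,r1:Add2,r2:1,r3:32,r4:5
c8: stall | r0:Mul1,r1:Add2,r2:1,r3:32,r4:5
c9: stall | r0:Mul1,r1:Add2,r2:1,r3:32,r4:5
c10: stall | r0:Mul1,r1:Add2,r2:1,r3:32,r4:5
c11: CDB Mul2=256; issue MUL r2<-Mul2 | r0:Mul1,r1:Add2,r2:Mul2,r3:32,r4:5
c12: stall | r0:Mul1,r1:Add2,r2:Mul2,r3:32,r4:5
c13: CDB Add1=261; stall | r0:Mul1,r1:Add2,r2:Mul2,r3:32,r4:5
c14: CDB Add2=257; stall | r0:Mul1,r1:257,r2:Mul2,r3:32,r4:5
c15: stall | r0:Mul1,r1:257,r2:Mul2,r3:32,r4:5
c16: CDB Mul1=256; issue MUL r4<-Mul1 | r0:256,r1:257,r2:Mul2,r3:32,r4:Mul1
c17: CDB Mul2=1 | r0:256,r1:257,r2:1,r3:32,r4:Mul1
c18: - | r0:256,r1:257,r2:1,r3:32,r4:Mul1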